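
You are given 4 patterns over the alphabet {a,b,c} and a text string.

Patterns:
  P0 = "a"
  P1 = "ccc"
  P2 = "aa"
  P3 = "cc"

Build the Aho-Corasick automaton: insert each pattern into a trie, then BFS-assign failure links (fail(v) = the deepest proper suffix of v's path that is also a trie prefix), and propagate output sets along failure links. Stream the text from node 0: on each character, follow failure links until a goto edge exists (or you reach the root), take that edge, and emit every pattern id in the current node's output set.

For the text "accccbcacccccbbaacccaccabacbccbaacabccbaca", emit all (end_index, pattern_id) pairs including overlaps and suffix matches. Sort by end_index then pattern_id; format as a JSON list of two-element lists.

Build:
Trie (insert patterns):
  n0 'ε': a→1 c→2
  n1 'a': a→5  [P0 ends]
  n2 'c': c→3
  n3 'cc': c→4  [P3 ends]
  n4 'ccc': ·  [P1 ends]
  n5 'aa': ·  [P2 ends]

Failure links (BFS by depth):
  n1('a'): parent n0 fail=0; on 'a' 0 → fail=0;  out {0}∪∅={0}
  n2('c'): parent n0 fail=0; on 'c' 0 → fail=0;  out ∅∪∅=∅
  n3('cc'): parent n2 fail=0; on 'c' 0 → fail=2;  out {3}∪∅={3}
  n5('aa'): parent n1 fail=0; on 'a' 0 → fail=1;  out {2}∪{0}={0,2}
  n4('ccc'): parent n3 fail=2; on 'c' 2 → fail=3;  out {1}∪{3}={1,3}

Run:
i=0 'a': node 0→1  emit P0@[0:0]
i=1 'c': node 1→2 (fail-walked)
i=2 'c': node 2→3  emit P3@[1:2]
i=3 'c': node 3→4  emit P1@[1:3],P3@[2:3]
i=4 'c': node 4→4 (fail-walked)  emit P1@[2:4],P3@[3:4]
i=5 'b': node 4→0 (fail-walked)
i=6 'c': node 0→2
i=7 'a': node 2→1 (fail-walked)  emit P0@[7:7]
i=8 'c': node 1→2 (fail-walked)
i=9 'c': node 2→3  emit P3@[8:9]
i=10 'c': node 3→4  emit P1@[8:10],P3@[9:10]
i=11 'c': node 4→4 (fail-walked)  emit P1@[9:11],P3@[10:11]
i=12 'c': node 4→4 (fail-walked)  emit P1@[10:12],P3@[11:12]
i=13 'b': node 4→0 (fail-walked)
i=14 'b': node 0→0
i=15 'a': node 0→1  emit P0@[15:15]
i=16 'a': node 1→5  emit P0@[16:16],P2@[15:16]
i=17 'c': node 5→2 (fail-walked)
i=18 'c': node 2→3  emit P3@[17:18]
i=19 'c': node 3→4  emit P1@[17:19],P3@[18:19]
i=20 'a': node 4→1 (fail-walked)  emit P0@[20:20]
i=21 'c': node 1→2 (fail-walked)
i=22 'c': node 2→3  emit P3@[21:22]
i=23 'a': node 3→1 (fail-walked)  emit P0@[23:23]
i=24 'b': node 1→0 (fail-walked)
i=25 'a': node 0→1  emit P0@[25:25]
i=26 'c': node 1→2 (fail-walked)
i=27 'b': node 2→0 (fail-walked)
i=28 'c': node 0→2
i=29 'c': node 2→3  emit P3@[28:29]
i=30 'b': node 3→0 (fail-walked)
i=31 'a': node 0→1  emit P0@[31:31]
i=32 'a': node 1→5  emit P0@[32:32],P2@[31:32]
i=33 'c': node 5→2 (fail-walked)
i=34 'a': node 2→1 (fail-walked)  emit P0@[34:34]
i=35 'b': node 1→0 (fail-walked)
i=36 'c': node 0→2
i=37 'c': node 2→3  emit P3@[36:37]
i=38 'b': node 3→0 (fail-walked)
i=39 'a': node 0→1  emit P0@[39:39]
i=40 'c': node 1→2 (fail-walked)
i=41 'a': node 2→1 (fail-walked)  emit P0@[41:41]

Matches: [[0,0],[2,3],[3,1],[3,3],[4,1],[4,3],[7,0],[9,3],[10,1],[10,3],[11,1],[11,3],[12,1],[12,3],[15,0],[16,0],[16,2],[18,3],[19,1],[19,3],[20,0],[22,3],[23,0],[25,0],[29,3],[31,0],[32,0],[32,2],[34,0],[37,3],[39,0],[41,0]]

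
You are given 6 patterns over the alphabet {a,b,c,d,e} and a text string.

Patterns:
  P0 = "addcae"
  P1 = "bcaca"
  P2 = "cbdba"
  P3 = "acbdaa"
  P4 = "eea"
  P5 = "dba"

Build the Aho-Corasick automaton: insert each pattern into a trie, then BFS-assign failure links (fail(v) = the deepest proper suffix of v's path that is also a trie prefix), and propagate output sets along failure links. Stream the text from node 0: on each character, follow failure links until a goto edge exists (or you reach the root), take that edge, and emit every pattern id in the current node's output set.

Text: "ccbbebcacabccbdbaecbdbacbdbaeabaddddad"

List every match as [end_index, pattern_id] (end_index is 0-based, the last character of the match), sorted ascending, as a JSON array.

Build automaton:
Trie nodes:
  0='ε' goto a→1 b→7 c→12 d→25 e→22
  1='a' goto c→17 d→2
  2='ad' goto d→3
  3='add' goto c→4
  4='addc' goto a→5
  5='addca' goto e→6
  6='addcae' goto ·  ←P0
  7='b' goto c→8
  8='bc' goto a→9
  9='bca' goto c→10
  10='bcac' goto a→11
  11='bcaca' goto ·  ←P1
  12='c' goto b→13
  13='cb' goto d→14
  14='cbd' goto b→15
  15='cbdb' goto a→16
  16='cbdba' goto ·  ←P2
  17='ac' goto b→18
  18='acb' goto d→19
  19='acbd' goto a→20
  20='acbda' goto a→21
  21='acbdaa' goto ·  ←P3
  22='e' goto e→23
  23='ee' goto a→24
  24='eea' goto ·  ←P4
  25='d' goto b→26
  26='db' goto a→27
  27='dba' goto ·  ←P5

BFS fail/out derivation:
  n1('a'): parent n0 fail=0; on 'a' 0 → fail=0;  out ∅∪∅=∅
  n7('b'): parent n0 fail=0; on 'b' 0 → fail=0;  out ∅∪∅=∅
  n12('c'): parent n0 fail=0; on 'c' 0 → fail=0;  out ∅∪∅=∅
  n22('e'): parent n0 fail=0; on 'e' 0 → fail=0;  out ∅∪∅=∅
  n25('d'): parent n0 fail=0; on 'd' 0 → fail=0;  out ∅∪∅=∅
  n2('ad'): parent n1 fail=0; on 'd' 0 → fail=25;  out ∅∪∅=∅
  n8('bc'): parent n7 fail=0; on 'c' 0 → fail=12;  out ∅∪∅=∅
  n13('cb'): parent n12 fail=0; on 'b' 0 → fail=7;  out ∅∪∅=∅
  n17('ac'): parent n1 fail=0; on 'c' 0 → fail=12;  out ∅∪∅=∅
  n23('ee'): parent n22 fail=0; on 'e' 0 → fail=22;  out ∅∪∅=∅
  n26('db'): parent n25 fail=0; on 'b' 0 → fail=7;  out ∅∪∅=∅
  n3('add'): parent n2 fail=25; on 'd' 25→0 → fail=25;  out ∅∪∅=∅
  n9('bca'): parent n8 fail=12; on 'a' 12→0 → fail=1;  out ∅∪∅=∅
  n14('cbd'): parent n13 fail=7; on 'd' 7→0 → fail=25;  out ∅∪∅=∅
  n18('acb'): parent n17 fail=12; on 'b' 12 → fail=13;  out ∅∪∅=∅
  n24('eea'): parent n23 fail=22; on 'a' 22→0 → fail=1;  out {4}∪∅={4}
  n27('dba'): parent n26 fail=7; on 'a' 7→0 → fail=1;  out {5}∪∅={5}
  n4('addc'): parent n3 fail=25; on 'c' 25→0 → fail=12;  out ∅∪∅=∅
  n10('bcac'): parent n9 fail=1; on 'c' 1 → fail=17;  out ∅∪∅=∅
  n15('cbdb'): parent n14 fail=25; on 'b' 25 → fail=26;  out ∅∪∅=∅
  n19('acbd'): parent n18 fail=13; on 'd' 13 → fail=14;  out ∅∪∅=∅
  n5('addca'): parent n4 fail=12; on 'a' 12→0 → fail=1;  out ∅∪∅=∅
  n11('bcaca'): parent n10 fail=17; on 'a' 17→12→0 → fail=1;  out {1}∪∅={1}
  n16('cbdba'): parent n15 fail=26; on 'a' 26 → fail=27;  out {2}∪{5}={2,5}
  n20('acbda'): parent n19 fail=14; on 'a' 14→25→0 → fail=1;  out ∅∪∅=∅
  n6('addcae'): parent n5 fail=1; on 'e' 1→0 → fail=22;  out {0}∪∅={0}
  n21('acbdaa'): parent n20 fail=1; on 'a' 1→0 → fail=1;  out {3}∪∅={3}

Text stream:
[0] read 'c'  n0⇒n12
[1] read 'c'  n12⇒n12 ·f
[2] read 'b'  n12⇒n13
[3] read 'b'  n13⇒n7 ·f
[4] read 'e'  n7⇒n22 ·f
[5] read 'b'  n22⇒n7 ·f
[6] read 'c'  n7⇒n8
[7] read 'a'  n8⇒n9
[8] read 'c'  n9⇒n10
[9] read 'a'  n10⇒n11  emit P1@[5:9]
[10] read 'b'  n11⇒n7 ·f
[11] read 'c'  n7⇒n8
[12] read 'c'  n8⇒n12 ·f
[13] read 'b'  n12⇒n13
[14] read 'd'  n13⇒n14
[15] read 'b'  n14⇒n15
[16] read 'a'  n15⇒n16  emit P2@[12:16],P5@[14:16]
[17] read 'e'  n16⇒n22 ·f
[18] read 'c'  n22⇒n12 ·f
[19] read 'b'  n12⇒n13
[20] read 'd'  n13⇒n14
[21] read 'b'  n14⇒n15
[22] read 'a'  n15⇒n16  emit P2@[18:22],P5@[20:22]
[23] read 'c'  n16⇒n17 ·f
[24] read 'b'  n17⇒n18
[25] read 'd'  n18⇒n19
[26] read 'b'  n19⇒n15 ·f
[27] read 'a'  n15⇒n16  emit P2@[23:27],P5@[25:27]
[28] read 'e'  n16⇒n22 ·f
[29] read 'a'  n22⇒n1 ·f
[30] read 'b'  n1⇒n7 ·f
[31] read 'a'  n7⇒n1 ·f
[32] read 'd'  n1⇒n2
[33] read 'd'  n2⇒n3
[34] read 'd'  n3⇒n25 ·f
[35] read 'd'  n25⇒n25 ·f
[36] read 'a'  n25⇒n1 ·f
[37] read 'd'  n1⇒n2

Matches: [[9,1],[16,2],[16,5],[22,2],[22,5],[27,2],[27,5]]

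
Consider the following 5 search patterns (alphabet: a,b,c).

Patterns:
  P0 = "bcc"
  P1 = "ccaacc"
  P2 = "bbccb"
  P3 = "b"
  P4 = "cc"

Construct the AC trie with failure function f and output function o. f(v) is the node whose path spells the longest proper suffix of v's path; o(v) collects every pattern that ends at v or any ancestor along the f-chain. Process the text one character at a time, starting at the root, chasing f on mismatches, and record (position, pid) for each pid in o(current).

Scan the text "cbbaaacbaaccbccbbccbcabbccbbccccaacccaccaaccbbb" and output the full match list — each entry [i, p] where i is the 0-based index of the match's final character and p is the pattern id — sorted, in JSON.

Build automaton:
Trie nodes:
  0='ε' goto b→1 c→4
  1='b' goto b→10 c→2  [P3 ends]
  2='bc' goto c→3
  3='bcc' goto ·  [P0 ends]
  4='c' goto c→5
  5='cc' goto a→6  [P4 ends]
  6='cca' goto a→7
  7='ccaa' goto c→8
  8='ccaac' goto c→9
  9='ccaacc' goto ·  [P1 ends]
  10='bb' goto c→11
  11='bbc' goto c→12
  12='bbcc' goto b→13
  13='bbccb' goto ·  [P2 ends]

BFS fail/out derivation:
  fail(1) 'b': from fail(0)=0 chase 'b': 0 ⇒ 0;  out={3}∪out(0)={3}
  fail(4) 'c': from fail(0)=0 chase 'c': 0 ⇒ 0;  out=∅∪out(0)=∅
  fail(2) 'bc': from fail(1)=0 chase 'c': 0 ⇒ 4;  out=∅∪out(4)=∅
  fail(5) 'cc': from fail(4)=0 chase 'c': 0 ⇒ 4;  out={4}∪out(4)={4}
  fail(10) 'bb': from fail(1)=0 chase 'b': 0 ⇒ 1;  out=∅∪out(1)={3}
  fail(3) 'bcc': from fail(2)=4 chase 'c': 4 ⇒ 5;  out={0}∪out(5)={0,4}
  fail(6) 'cca': from fail(5)=4 chase 'a': 4→0 ⇒ 0;  out=∅∪out(0)=∅
  fail(11) 'bbc': from fail(10)=1 chase 'c': 1 ⇒ 2;  out=∅∪out(2)=∅
  fail(7) 'ccaa': from fail(6)=0 chase 'a': 0 ⇒ 0;  out=∅∪out(0)=∅
  fail(12) 'bbcc': from fail(11)=2 chase 'c': 2 ⇒ 3;  out=∅∪out(3)={0,4}
  fail(8) 'ccaac': from fail(7)=0 chase 'c': 0 ⇒ 4;  out=∅∪out(4)=∅
  fail(13) 'bbccb': from fail(12)=3 chase 'b': 3→5→4→0 ⇒ 1;  out={2}∪out(1)={2,3}
  fail(9) 'ccaacc': from fail(8)=4 chase 'c': 4 ⇒ 5;  out={1}∪out(5)={1,4}

Text stream:
i=0 'c': node 0→4
i=1 'b': node 4→1 ·f  ** P3@[1:1]
i=2 'b': node 1→10  ** P3@[2:2]
i=3 'a': node 10→0 ·f
i=4 'a': node 0→0
i=5 'a': node 0→0
i=6 'c': node 0→4
i=7 'b': node 4→1 ·f  ** P3@[7:7]
i=8 'a': node 1→0 ·f
i=9 'a': node 0→0
i=10 'c': node 0→4
i=11 'c': node 4→5  ** P4@[10:11]
i=12 'b': node 5→1 ·f  ** P3@[12:12]
i=13 'c': node 1→2
i=14 'c': node 2→3  ** P0@[12:14],P4@[13:14]
i=15 'b': node 3→1 ·f  ** P3@[15:15]
i=16 'b': node 1→10  ** P3@[16:16]
i=17 'c': node 10→11
i=18 'c': node 11→12  ** P0@[16:18],P4@[17:18]
i=19 'b': node 12→13  ** P2@[15:19],P3@[19:19]
i=20 'c': node 13→2 ·f
i=21 'a': node 2→0 ·f
i=22 'b': node 0→1  ** P3@[22:22]
i=23 'b': node 1→10  ** P3@[23:23]
i=24 'c': node 10→11
i=25 'c': node 11→12  ** P0@[23:25],P4@[24:25]
i=26 'b': node 12→13  ** P2@[22:26],P3@[26:26]
i=27 'b': node 13→10 ·f  ** P3@[27:27]
i=28 'c': node 10→11
i=29 'c': node 11→12  ** P0@[27:29],P4@[28:29]
i=30 'c': node 12→5 ·f  ** P4@[29:30]
i=31 'c': node 5→5 ·f  ** P4@[30:31]
i=32 'a': node 5→6
i=33 'a': node 6→7
i=34 'c': node 7→8
i=35 'c': node 8→9  ** P1@[30:35],P4@[34:35]
i=36 'c': node 9→5 ·f  ** P4@[35:36]
i=37 'a': node 5→6
i=38 'c': node 6→4 ·f
i=39 'c': node 4→5  ** P4@[38:39]
i=40 'a': node 5→6
i=41 'a': node 6→7
i=42 'c': node 7→8
i=43 'c': node 8→9  ** P1@[38:43],P4@[42:43]
i=44 'b': node 9→1 ·f  ** P3@[44:44]
i=45 'b': node 1→10  ** P3@[45:45]
i=46 'b': node 10→10 ·f  ** P3@[46:46]

Matches: [[1,3],[2,3],[7,3],[11,4],[12,3],[14,0],[14,4],[15,3],[16,3],[18,0],[18,4],[19,2],[19,3],[22,3],[23,3],[25,0],[25,4],[26,2],[26,3],[27,3],[29,0],[29,4],[30,4],[31,4],[35,1],[35,4],[36,4],[39,4],[43,1],[43,4],[44,3],[45,3],[46,3]]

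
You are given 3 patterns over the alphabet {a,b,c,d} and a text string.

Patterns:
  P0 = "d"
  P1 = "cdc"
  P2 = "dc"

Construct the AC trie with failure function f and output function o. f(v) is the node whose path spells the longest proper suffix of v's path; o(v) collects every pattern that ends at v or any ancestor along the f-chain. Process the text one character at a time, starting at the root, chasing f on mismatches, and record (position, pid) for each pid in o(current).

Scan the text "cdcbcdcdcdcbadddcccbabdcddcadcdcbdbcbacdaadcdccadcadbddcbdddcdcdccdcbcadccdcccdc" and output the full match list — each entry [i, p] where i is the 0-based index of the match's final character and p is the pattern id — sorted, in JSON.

Construct AC machine:
Trie (insert patterns):
  0='ε' goto c→2 d→1
  1='d' goto c→5  ←P0
  2='c' goto d→3
  3='cd' goto c→4
  4='cdc' goto ·  ←P1
  5='dc' goto ·  ←P2

BFS fail/out derivation:
  fail(1) 'd': from fail(0)=0 chase 'd': 0 ⇒ 0;  out={0}∪out(0)={0}
  fail(2) 'c': from fail(0)=0 chase 'c': 0 ⇒ 0;  out=∅∪out(0)=∅
  fail(3) 'cd': from fail(2)=0 chase 'd': 0 ⇒ 1;  out=∅∪out(1)={0}
  fail(5) 'dc': from fail(1)=0 chase 'c': 0 ⇒ 2;  out={2}∪out(2)={2}
  fail(4) 'cdc': from fail(3)=1 chase 'c': 1 ⇒ 5;  out={1}∪out(5)={1,2}

Text stream:
i=0 'c': node 0→2
i=1 'd': node 2→3  emit P0@[1:1]
i=2 'c': node 3→4  emit P1@[0:2],P2@[1:2]
i=3 'b': node 4→0 (fail-walked)
i=4 'c': node 0→2
i=5 'd': node 2→3  emit P0@[5:5]
i=6 'c': node 3→4  emit P1@[4:6],P2@[5:6]
i=7 'd': node 4→3 (fail-walked)  emit P0@[7:7]
i=8 'c': node 3→4  emit P1@[6:8],P2@[7:8]
i=9 'd': node 4→3 (fail-walked)  emit P0@[9:9]
i=10 'c': node 3→4  emit P1@[8:10],P2@[9:10]
i=11 'b': node 4→0 (fail-walked)
i=12 'a': node 0→0
i=13 'd': node 0→1  emit P0@[13:13]
i=14 'd': node 1→1 (fail-walked)  emit P0@[14:14]
i=15 'd': node 1→1 (fail-walked)  emit P0@[15:15]
i=16 'c': node 1→5  emit P2@[15:16]
i=17 'c': node 5→2 (fail-walked)
i=18 'c': node 2→2 (fail-walked)
i=19 'b': node 2→0 (fail-walked)
i=20 'a': node 0→0
i=21 'b': node 0→0
i=22 'd': node 0→1  emit P0@[22:22]
i=23 'c': node 1→5  emit P2@[22:23]
i=24 'd': node 5→3 (fail-walked)  emit P0@[24:24]
i=25 'd': node 3→1 (fail-walked)  emit P0@[25:25]
i=26 'c': node 1→5  emit P2@[25:26]
i=27 'a': node 5→0 (fail-walked)
i=28 'd': node 0→1  emit P0@[28:28]
i=29 'c': node 1→5  emit P2@[28:29]
i=30 'd': node 5→3 (fail-walked)  emit P0@[30:30]
i=31 'c': node 3→4  emit P1@[29:31],P2@[30:31]
i=32 'b': node 4→0 (fail-walked)
i=33 'd': node 0→1  emit P0@[33:33]
i=34 'b': node 1→0 (fail-walked)
i=35 'c': node 0→2
i=36 'b': node 2→0 (fail-walked)
i=37 'a': node 0→0
i=38 'c': node 0→2
i=39 'd': node 2→3  emit P0@[39:39]
i=40 'a': node 3→0 (fail-walked)
i=41 'a': node 0→0
i=42 'd': node 0→1  emit P0@[42:42]
i=43 'c': node 1→5  emit P2@[42:43]
i=44 'd': node 5→3 (fail-walked)  emit P0@[44:44]
i=45 'c': node 3→4  emit P1@[43:45],P2@[44:45]
i=46 'c': node 4→2 (fail-walked)
i=47 'a': node 2→0 (fail-walked)
i=48 'd': node 0→1  emit P0@[48:48]
i=49 'c': node 1→5  emit P2@[48:49]
i=50 'a': node 5→0 (fail-walked)
i=51 'd': node 0→1  emit P0@[51:51]
i=52 'b': node 1→0 (fail-walked)
i=53 'd': node 0→1  emit P0@[53:53]
i=54 'd': node 1→1 (fail-walked)  emit P0@[54:54]
i=55 'c': node 1→5  emit P2@[54:55]
i=56 'b': node 5→0 (fail-walked)
i=57 'd': node 0→1  emit P0@[57:57]
i=58 'd': node 1→1 (fail-walked)  emit P0@[58:58]
i=59 'd': node 1→1 (fail-walked)  emit P0@[59:59]
i=60 'c': node 1→5  emit P2@[59:60]
i=61 'd': node 5→3 (fail-walked)  emit P0@[61:61]
i=62 'c': node 3→4  emit P1@[60:62],P2@[61:62]
i=63 'd': node 4→3 (fail-walked)  emit P0@[63:63]
i=64 'c': node 3→4  emit P1@[62:64],P2@[63:64]
i=65 'c': node 4→2 (fail-walked)
i=66 'd': node 2→3  emit P0@[66:66]
i=67 'c': node 3→4  emit P1@[65:67],P2@[66:67]
i=68 'b': node 4→0 (fail-walked)
i=69 'c': node 0→2
i=70 'a': node 2→0 (fail-walked)
i=71 'd': node 0→1  emit P0@[71:71]
i=72 'c': node 1→5  emit P2@[71:72]
i=73 'c': node 5→2 (fail-walked)
i=74 'd': node 2→3  emit P0@[74:74]
i=75 'c': node 3→4  emit P1@[73:75],P2@[74:75]
i=76 'c': node 4→2 (fail-walked)
i=77 'c': node 2→2 (fail-walked)
i=78 'd': node 2→3  emit P0@[78:78]
i=79 'c': node 3→4  emit P1@[77:79],P2@[78:79]

Matches: [[1,0],[2,1],[2,2],[5,0],[6,1],[6,2],[7,0],[8,1],[8,2],[9,0],[10,1],[10,2],[13,0],[14,0],[15,0],[16,2],[22,0],[23,2],[24,0],[25,0],[26,2],[28,0],[29,2],[30,0],[31,1],[31,2],[33,0],[39,0],[42,0],[43,2],[44,0],[45,1],[45,2],[48,0],[49,2],[51,0],[53,0],[54,0],[55,2],[57,0],[58,0],[59,0],[60,2],[61,0],[62,1],[62,2],[63,0],[64,1],[64,2],[66,0],[67,1],[67,2],[71,0],[72,2],[74,0],[75,1],[75,2],[78,0],[79,1],[79,2]]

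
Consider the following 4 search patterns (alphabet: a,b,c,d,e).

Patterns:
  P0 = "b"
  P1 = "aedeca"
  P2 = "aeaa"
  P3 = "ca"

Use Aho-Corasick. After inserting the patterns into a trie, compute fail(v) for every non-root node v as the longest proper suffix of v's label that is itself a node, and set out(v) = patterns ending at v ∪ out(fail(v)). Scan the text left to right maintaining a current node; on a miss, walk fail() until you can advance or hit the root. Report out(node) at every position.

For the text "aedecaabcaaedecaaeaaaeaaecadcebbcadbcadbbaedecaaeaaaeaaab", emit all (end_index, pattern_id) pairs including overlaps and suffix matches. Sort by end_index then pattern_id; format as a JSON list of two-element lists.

Construct AC machine:
Trie nodes:
  0='ε' goto a→2 b→1 c→10
  1='b' goto ·  [P0 ends]
  2='a' goto e→3
  3='ae' goto a→8 d→4
  4='aed' goto e→5
  5='aede' goto c→6
  6='aedec' goto a→7
  7='aedeca' goto ·  [P1 ends]
  8='aea' goto a→9
  9='aeaa' goto ·  [P2 ends]
  10='c' goto a→11
  11='ca' goto ·  [P3 ends]

BFS fail/out derivation:
  n1('b'): parent n0 fail=0; on 'b' 0 → fail=0;  out {0}∪∅={0}
  n2('a'): parent n0 fail=0; on 'a' 0 → fail=0;  out ∅∪∅=∅
  n10('c'): parent n0 fail=0; on 'c' 0 → fail=0;  out ∅∪∅=∅
  n3('ae'): parent n2 fail=0; on 'e' 0 → fail=0;  out ∅∪∅=∅
  n11('ca'): parent n10 fail=0; on 'a' 0 → fail=2;  out {3}∪∅={3}
  n4('aed'): parent n3 fail=0; on 'd' 0 → fail=0;  out ∅∪∅=∅
  n8('aea'): parent n3 fail=0; on 'a' 0 → fail=2;  out ∅∪∅=∅
  n5('aede'): parent n4 fail=0; on 'e' 0 → fail=0;  out ∅∪∅=∅
  n9('aeaa'): parent n8 fail=2; on 'a' 2→0 → fail=2;  out {2}∪∅={2}
  n6('aedec'): parent n5 fail=0; on 'c' 0 → fail=10;  out ∅∪∅=∅
  n7('aedeca'): parent n6 fail=10; on 'a' 10 → fail=11;  out {1}∪{3}={1,3}

Scan:
i=0 'a': node 0→2
i=1 'e': node 2→3
i=2 'd': node 3→4
i=3 'e': node 4→5
i=4 'c': node 5→6
i=5 'a': node 6→7  → match P1@[0:5],P3@[4:5]
i=6 'a': node 7→2 ·f
i=7 'b': node 2→1 ·f  → match P0@[7:7]
i=8 'c': node 1→10 ·f
i=9 'a': node 10→11  → match P3@[8:9]
i=10 'a': node 11→2 ·f
i=11 'e': node 2→3
i=12 'd': node 3→4
i=13 'e': node 4→5
i=14 'c': node 5→6
i=15 'a': node 6→7  → match P1@[10:15],P3@[14:15]
i=16 'a': node 7→2 ·f
i=17 'e': node 2→3
i=18 'a': node 3→8
i=19 'a': node 8→9  → match P2@[16:19]
i=20 'a': node 9→2 ·f
i=21 'e': node 2→3
i=22 'a': node 3→8
i=23 'a': node 8→9  → match P2@[20:23]
i=24 'e': node 9→3 ·f
i=25 'c': node 3→10 ·f
i=26 'a': node 10→11  → match P3@[25:26]
i=27 'd': node 11→0 ·f
i=28 'c': node 0→10
i=29 'e': node 10→0 ·f
i=30 'b': node 0→1  → match P0@[30:30]
i=31 'b': node 1→1 ·f  → match P0@[31:31]
i=32 'c': node 1→10 ·f
i=33 'a': node 10→11  → match P3@[32:33]
i=34 'd': node 11→0 ·f
i=35 'b': node 0→1  → match P0@[35:35]
i=36 'c': node 1→10 ·f
i=37 'a': node 10→11  → match P3@[36:37]
i=38 'd': node 11→0 ·f
i=39 'b': node 0→1  → match P0@[39:39]
i=40 'b': node 1→1 ·f  → match P0@[40:40]
i=41 'a': node 1→2 ·f
i=42 'e': node 2→3
i=43 'd': node 3→4
i=44 'e': node 4→5
i=45 'c': node 5→6
i=46 'a': node 6→7  → match P1@[41:46],P3@[45:46]
i=47 'a': node 7→2 ·f
i=48 'e': node 2→3
i=49 'a': node 3→8
i=50 'a': node 8→9  → match P2@[47:50]
i=51 'a': node 9→2 ·f
i=52 'e': node 2→3
i=53 'a': node 3→8
i=54 'a': node 8→9  → match P2@[51:54]
i=55 'a': node 9→2 ·f
i=56 'b': node 2→1 ·f  → match P0@[56:56]

All matches (sorted): [[5,1],[5,3],[7,0],[9,3],[15,1],[15,3],[19,2],[23,2],[26,3],[30,0],[31,0],[33,3],[35,0],[37,3],[39,0],[40,0],[46,1],[46,3],[50,2],[54,2],[56,0]]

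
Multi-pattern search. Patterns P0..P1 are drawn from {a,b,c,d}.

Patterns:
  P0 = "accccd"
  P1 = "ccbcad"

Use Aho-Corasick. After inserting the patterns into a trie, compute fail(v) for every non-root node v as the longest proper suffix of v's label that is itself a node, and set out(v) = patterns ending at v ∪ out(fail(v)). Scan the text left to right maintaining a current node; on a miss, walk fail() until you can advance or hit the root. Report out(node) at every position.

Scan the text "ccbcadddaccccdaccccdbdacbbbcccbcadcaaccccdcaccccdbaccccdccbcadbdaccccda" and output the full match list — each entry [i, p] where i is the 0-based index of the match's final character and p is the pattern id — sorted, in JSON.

Construct AC machine:
Trie nodes:
  n0 'ε': a→1 c→7
  n1 'a': c→2
  n2 'ac': c→3
  n3 'acc': c→4
  n4 'accc': c→5
  n5 'acccc': d→6
  n6 'accccd': ·  ←P0
  n7 'c': c→8
  n8 'cc': b→9
  n9 'ccb': c→10
  n10 'ccbc': a→11
  n11 'ccbca': d→12
  n12 'ccbcad': ·  ←P1

Failure links (BFS by depth):
  fail(1) 'a': from fail(0)=0 chase 'a': 0 ⇒ 0;  out=∅∪out(0)=∅
  fail(7) 'c': from fail(0)=0 chase 'c': 0 ⇒ 0;  out=∅∪out(0)=∅
  fail(2) 'ac': from fail(1)=0 chase 'c': 0 ⇒ 7;  out=∅∪out(7)=∅
  fail(8) 'cc': from fail(7)=0 chase 'c': 0 ⇒ 7;  out=∅∪out(7)=∅
  fail(3) 'acc': from fail(2)=7 chase 'c': 7 ⇒ 8;  out=∅∪out(8)=∅
  fail(9) 'ccb': from fail(8)=7 chase 'b': 7→0 ⇒ 0;  out=∅∪out(0)=∅
  fail(4) 'accc': from fail(3)=8 chase 'c': 8→7 ⇒ 8;  out=∅∪out(8)=∅
  fail(10) 'ccbc': from fail(9)=0 chase 'c': 0 ⇒ 7;  out=∅∪out(7)=∅
  fail(5) 'acccc': from fail(4)=8 chase 'c': 8→7 ⇒ 8;  out=∅∪out(8)=∅
  fail(11) 'ccbca': from fail(10)=7 chase 'a': 7→0 ⇒ 1;  out=∅∪out(1)=∅
  fail(6) 'accccd': from fail(5)=8 chase 'd': 8→7→0 ⇒ 0;  out={0}∪out(0)={0}
  fail(12) 'ccbcad': from fail(11)=1 chase 'd': 1→0 ⇒ 0;  out={1}∪out(0)={1}

Scan:
[0] read 'c'  n0⇒n7
[1] read 'c'  n7⇒n8
[2] read 'b'  n8⇒n9
[3] read 'c'  n9⇒n10
[4] read 'a'  n10⇒n11
[5] read 'd'  n11⇒n12  ** P1@[0:5]
[6] read 'd'  n12⇒n0 (via fail)
[7] read 'd'  n0⇒n0
[8] read 'a'  n0⇒n1
[9] read 'c'  n1⇒n2
[10] read 'c'  n2⇒n3
[11] read 'c'  n3⇒n4
[12] read 'c'  n4⇒n5
[13] read 'd'  n5⇒n6  ** P0@[8:13]
[14] read 'a'  n6⇒n1 (via fail)
[15] read 'c'  n1⇒n2
[16] read 'c'  n2⇒n3
[17] read 'c'  n3⇒n4
[18] read 'c'  n4⇒n5
[19] read 'd'  n5⇒n6  ** P0@[14:19]
[20] read 'b'  n6⇒n0 (via fail)
[21] read 'd'  n0⇒n0
[22] read 'a'  n0⇒n1
[23] read 'c'  n1⇒n2
[24] read 'b'  n2⇒n0 (via fail)
[25] read 'b'  n0⇒n0
[26] read 'b'  n0⇒n0
[27] read 'c'  n0⇒n7
[28] read 'c'  n7⇒n8
[29] read 'c'  n8⇒n8 (via fail)
[30] read 'b'  n8⇒n9
[31] read 'c'  n9⇒n10
[32] read 'a'  n10⇒n11
[33] read 'd'  n11⇒n12  ** P1@[28:33]
[34] read 'c'  n12⇒n7 (via fail)
[35] read 'a'  n7⇒n1 (via fail)
[36] read 'a'  n1⇒n1 (via fail)
[37] read 'c'  n1⇒n2
[38] read 'c'  n2⇒n3
[39] read 'c'  n3⇒n4
[40] read 'c'  n4⇒n5
[41] read 'd'  n5⇒n6  ** P0@[36:41]
[42] read 'c'  n6⇒n7 (via fail)
[43] read 'a'  n7⇒n1 (via fail)
[44] read 'c'  n1⇒n2
[45] read 'c'  n2⇒n3
[46] read 'c'  n3⇒n4
[47] read 'c'  n4⇒n5
[48] read 'd'  n5⇒n6  ** P0@[43:48]
[49] read 'b'  n6⇒n0 (via fail)
[50] read 'a'  n0⇒n1
[51] read 'c'  n1⇒n2
[52] read 'c'  n2⇒n3
[53] read 'c'  n3⇒n4
[54] read 'c'  n4⇒n5
[55] read 'd'  n5⇒n6  ** P0@[50:55]
[56] read 'c'  n6⇒n7 (via fail)
[57] read 'c'  n7⇒n8
[58] read 'b'  n8⇒n9
[59] read 'c'  n9⇒n10
[60] read 'a'  n10⇒n11
[61] read 'd'  n11⇒n12  ** P1@[56:61]
[62] read 'b'  n12⇒n0 (via fail)
[63] read 'd'  n0⇒n0
[64] read 'a'  n0⇒n1
[65] read 'c'  n1⇒n2
[66] read 'c'  n2⇒n3
[67] read 'c'  n3⇒n4
[68] read 'c'  n4⇒n5
[69] read 'd'  n5⇒n6  ** P0@[64:69]
[70] read 'a'  n6⇒n1 (via fail)

Matches: [[5,1],[13,0],[19,0],[33,1],[41,0],[48,0],[55,0],[61,1],[69,0]]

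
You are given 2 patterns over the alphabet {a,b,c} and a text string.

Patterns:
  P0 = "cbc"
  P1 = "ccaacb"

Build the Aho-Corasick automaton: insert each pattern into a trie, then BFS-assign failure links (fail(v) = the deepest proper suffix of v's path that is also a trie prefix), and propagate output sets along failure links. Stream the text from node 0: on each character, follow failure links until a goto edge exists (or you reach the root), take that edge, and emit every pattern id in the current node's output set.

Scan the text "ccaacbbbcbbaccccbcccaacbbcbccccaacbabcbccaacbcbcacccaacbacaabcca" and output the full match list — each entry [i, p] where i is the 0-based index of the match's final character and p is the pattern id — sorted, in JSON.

Build automaton:
Trie nodes:
  0='ε' goto c→1
  1='c' goto b→2 c→4
  2='cb' goto c→3
  3='cbc' goto ·  [P0 ends]
  4='cc' goto a→5
  5='cca' goto a→6
  6='ccaa' goto c→7
  7='ccaac' goto b→8
  8='ccaacb' goto ·  [P1 ends]

Failure links (BFS by depth):
  n1('c'): parent n0 fail=0; on 'c' 0 → fail=0;  out ∅∪∅=∅
  n2('cb'): parent n1 fail=0; on 'b' 0 → fail=0;  out ∅∪∅=∅
  n4('cc'): parent n1 fail=0; on 'c' 0 → fail=1;  out ∅∪∅=∅
  n3('cbc'): parent n2 fail=0; on 'c' 0 → fail=1;  out {0}∪∅={0}
  n5('cca'): parent n4 fail=1; on 'a' 1→0 → fail=0;  out ∅∪∅=∅
  n6('ccaa'): parent n5 fail=0; on 'a' 0 → fail=0;  out ∅∪∅=∅
  n7('ccaac'): parent n6 fail=0; on 'c' 0 → fail=1;  out ∅∪∅=∅
  n8('ccaacb'): parent n7 fail=1; on 'b' 1 → fail=2;  out {1}∪∅={1}

Run:
i=0 'c': node 0→1
i=1 'c': node 1→4
i=2 'a': node 4→5
i=3 'a': node 5→6
i=4 'c': node 6→7
i=5 'b': node 7→8  → match P1@[0:5]
i=6 'b': node 8→0 (via fail)
i=7 'b': node 0→0
i=8 'c': node 0→1
i=9 'b': node 1→2
i=10 'b': node 2→0 (via fail)
i=11 'a': node 0→0
i=12 'c': node 0→1
i=13 'c': node 1→4
i=14 'c': node 4→4 (via fail)
i=15 'c': node 4→4 (via fail)
i=16 'b': node 4→2 (via fail)
i=17 'c': node 2→3  → match P0@[15:17]
i=18 'c': node 3→4 (via fail)
i=19 'c': node 4→4 (via fail)
i=20 'a': node 4→5
i=21 'a': node 5→6
i=22 'c': node 6→7
i=23 'b': node 7→8  → match P1@[18:23]
i=24 'b': node 8→0 (via fail)
i=25 'c': node 0→1
i=26 'b': node 1→2
i=27 'c': node 2→3  → match P0@[25:27]
i=28 'c': node 3→4 (via fail)
i=29 'c': node 4→4 (via fail)
i=30 'c': node 4→4 (via fail)
i=31 'a': node 4→5
i=32 'a': node 5→6
i=33 'c': node 6→7
i=34 'b': node 7→8  → match P1@[29:34]
i=35 'a': node 8→0 (via fail)
i=36 'b': node 0→0
i=37 'c': node 0→1
i=38 'b': node 1→2
i=39 'c': node 2→3  → match P0@[37:39]
i=40 'c': node 3→4 (via fail)
i=41 'a': node 4→5
i=42 'a': node 5→6
i=43 'c': node 6→7
i=44 'b': node 7→8  → match P1@[39:44]
i=45 'c': node 8→3 (via fail)  → match P0@[43:45]
i=46 'b': node 3→2 (via fail)
i=47 'c': node 2→3  → match P0@[45:47]
i=48 'a': node 3→0 (via fail)
i=49 'c': node 0→1
i=50 'c': node 1→4
i=51 'c': node 4→4 (via fail)
i=52 'a': node 4→5
i=53 'a': node 5→6
i=54 'c': node 6→7
i=55 'b': node 7→8  → match P1@[50:55]
i=56 'a': node 8→0 (via fail)
i=57 'c': node 0→1
i=58 'a': node 1→0 (via fail)
i=59 'a': node 0→0
i=60 'b': node 0→0
i=61 'c': node 0→1
i=62 'c': node 1→4
i=63 'a': node 4→5

Matches: [[5,1],[17,0],[23,1],[27,0],[34,1],[39,0],[44,1],[45,0],[47,0],[55,1]]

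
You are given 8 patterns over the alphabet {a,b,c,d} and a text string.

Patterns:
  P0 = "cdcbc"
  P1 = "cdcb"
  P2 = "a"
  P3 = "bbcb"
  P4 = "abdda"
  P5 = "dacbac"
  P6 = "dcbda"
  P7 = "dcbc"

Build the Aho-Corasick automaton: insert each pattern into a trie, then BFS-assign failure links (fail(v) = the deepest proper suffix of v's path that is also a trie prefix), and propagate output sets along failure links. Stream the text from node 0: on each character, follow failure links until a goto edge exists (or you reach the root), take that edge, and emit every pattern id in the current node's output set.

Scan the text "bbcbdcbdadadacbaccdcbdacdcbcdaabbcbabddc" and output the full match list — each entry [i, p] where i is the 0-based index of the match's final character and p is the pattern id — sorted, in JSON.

Build:
Trie nodes:
  0='ε' goto a→6 b→7 c→1 d→15
  1='c' goto d→2
  2='cd' goto c→3
  3='cdc' goto b→4
  4='cdcb' goto c→5  ←P1
  5='cdcbc' goto ·  ←P0
  6='a' goto b→11  ←P2
  7='b' goto b→8
  8='bb' goto c→9
  9='bbc' goto b→10
  10='bbcb' goto ·  ←P3
  11='ab' goto d→12
  12='abd' goto d→13
  13='abdd' goto a→14
  14='abdda' goto ·  ←P4
  15='d' goto a→16 c→21
  16='da' goto c→17
  17='dac' goto b→18
  18='dacb' goto a→19
  19='dacba' goto c→20
  20='dacbac' goto ·  ←P5
  21='dc' goto b→22
  22='dcb' goto c→25 d→23
  23='dcbd' goto a→24
  24='dcbda' goto ·  ←P6
  25='dcbc' goto ·  ←P7

BFS fail/out derivation:
  n1('c'): parent n0 fail=0; on 'c' 0 → fail=0;  out ∅∪∅=∅
  n6('a'): parent n0 fail=0; on 'a' 0 → fail=0;  out {2}∪∅={2}
  n7('b'): parent n0 fail=0; on 'b' 0 → fail=0;  out ∅∪∅=∅
  n15('d'): parent n0 fail=0; on 'd' 0 → fail=0;  out ∅∪∅=∅
  n2('cd'): parent n1 fail=0; on 'd' 0 → fail=15;  out ∅∪∅=∅
  n8('bb'): parent n7 fail=0; on 'b' 0 → fail=7;  out ∅∪∅=∅
  n11('ab'): parent n6 fail=0; on 'b' 0 → fail=7;  out ∅∪∅=∅
  n16('da'): parent n15 fail=0; on 'a' 0 → fail=6;  out ∅∪{2}={2}
  n21('dc'): parent n15 fail=0; on 'c' 0 → fail=1;  out ∅∪∅=∅
  n3('cdc'): parent n2 fail=15; on 'c' 15 → fail=21;  out ∅∪∅=∅
  n9('bbc'): parent n8 fail=7; on 'c' 7→0 → fail=1;  out ∅∪∅=∅
  n12('abd'): parent n11 fail=7; on 'd' 7→0 → fail=15;  out ∅∪∅=∅
  n17('dac'): parent n16 fail=6; on 'c' 6→0 → fail=1;  out ∅∪∅=∅
  n22('dcb'): parent n21 fail=1; on 'b' 1→0 → fail=7;  out ∅∪∅=∅
  n4('cdcb'): parent n3 fail=21; on 'b' 21 → fail=22;  out {1}∪∅={1}
  n10('bbcb'): parent n9 fail=1; on 'b' 1→0 → fail=7;  out {3}∪∅={3}
  n13('abdd'): parent n12 fail=15; on 'd' 15→0 → fail=15;  out ∅∪∅=∅
  n18('dacb'): parent n17 fail=1; on 'b' 1→0 → fail=7;  out ∅∪∅=∅
  n23('dcbd'): parent n22 fail=7; on 'd' 7→0 → fail=15;  out ∅∪∅=∅
  n25('dcbc'): parent n22 fail=7; on 'c' 7→0 → fail=1;  out {7}∪∅={7}
  n5('cdcbc'): parent n4 fail=22; on 'c' 22 → fail=25;  out {0}∪{7}={0,7}
  n14('abdda'): parent n13 fail=15; on 'a' 15 → fail=16;  out {4}∪{2}={2,4}
  n19('dacba'): parent n18 fail=7; on 'a' 7→0 → fail=6;  out ∅∪{2}={2}
  n24('dcbda'): parent n23 fail=15; on 'a' 15 → fail=16;  out {6}∪{2}={2,6}
  n20('dacbac'): parent n19 fail=6; on 'c' 6→0 → fail=1;  out {5}∪∅={5}

Scan:
[0] read 'b'  n0⇒n7
[1] read 'b'  n7⇒n8
[2] read 'c'  n8⇒n9
[3] read 'b'  n9⇒n10  → match P3@[0:3]
[4] read 'd'  n10⇒n15 ·f
[5] read 'c'  n15⇒n21
[6] read 'b'  n21⇒n22
[7] read 'd'  n22⇒n23
[8] read 'a'  n23⇒n24  → match P2@[8:8],P6@[4:8]
[9] read 'd'  n24⇒n15 ·f
[10] read 'a'  n15⇒n16  → match P2@[10:10]
[11] read 'd'  n16⇒n15 ·f
[12] read 'a'  n15⇒n16  → match P2@[12:12]
[13] read 'c'  n16⇒n17
[14] read 'b'  n17⇒n18
[15] read 'a'  n18⇒n19  → match P2@[15:15]
[16] read 'c'  n19⇒n20  → match P5@[11:16]
[17] read 'c'  n20⇒n1 ·f
[18] read 'd'  n1⇒n2
[19] read 'c'  n2⇒n3
[20] read 'b'  n3⇒n4  → match P1@[17:20]
[21] read 'd'  n4⇒n23 ·f
[22] read 'a'  n23⇒n24  → match P2@[22:22],P6@[18:22]
[23] read 'c'  n24⇒n17 ·f
[24] read 'd'  n17⇒n2 ·f
[25] read 'c'  n2⇒n3
[26] read 'b'  n3⇒n4  → match P1@[23:26]
[27] read 'c'  n4⇒n5  → match P0@[23:27],P7@[24:27]
[28] read 'd'  n5⇒n2 ·f
[29] read 'a'  n2⇒n16 ·f  → match P2@[29:29]
[30] read 'a'  n16⇒n6 ·f  → match P2@[30:30]
[31] read 'b'  n6⇒n11
[32] read 'b'  n11⇒n8 ·f
[33] read 'c'  n8⇒n9
[34] read 'b'  n9⇒n10  → match P3@[31:34]
[35] read 'a'  n10⇒n6 ·f  → match P2@[35:35]
[36] read 'b'  n6⇒n11
[37] read 'd'  n11⇒n12
[38] read 'd'  n12⇒n13
[39] read 'c'  n13⇒n21 ·f

All matches (sorted): [[3,3],[8,2],[8,6],[10,2],[12,2],[15,2],[16,5],[20,1],[22,2],[22,6],[26,1],[27,0],[27,7],[29,2],[30,2],[34,3],[35,2]]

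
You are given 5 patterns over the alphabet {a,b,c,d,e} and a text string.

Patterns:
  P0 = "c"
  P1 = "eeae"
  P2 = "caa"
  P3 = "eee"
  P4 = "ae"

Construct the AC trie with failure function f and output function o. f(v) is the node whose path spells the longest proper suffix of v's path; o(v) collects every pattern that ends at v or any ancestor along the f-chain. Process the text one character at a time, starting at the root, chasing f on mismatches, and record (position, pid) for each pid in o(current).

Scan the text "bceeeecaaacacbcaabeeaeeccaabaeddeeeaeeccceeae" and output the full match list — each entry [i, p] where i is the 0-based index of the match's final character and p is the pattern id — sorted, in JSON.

Build:
Trie nodes:
  0='ε' goto a→9 c→1 e→2
  1='c' goto a→6  [P0 ends]
  2='e' goto e→3
  3='ee' goto a→4 e→8
  4='eea' goto e→5
  5='eeae' goto ·  [P1 ends]
  6='ca' goto a→7
  7='caa' goto ·  [P2 ends]
  8='eee' goto ·  [P3 ends]
  9='a' goto e→10
  10='ae' goto ·  [P4 ends]

Failure links (BFS by depth):
  fail(1) 'c': from fail(0)=0 chase 'c': 0 ⇒ 0;  out={0}∪out(0)={0}
  fail(2) 'e': from fail(0)=0 chase 'e': 0 ⇒ 0;  out=∅∪out(0)=∅
  fail(9) 'a': from fail(0)=0 chase 'a': 0 ⇒ 0;  out=∅∪out(0)=∅
  fail(3) 'ee': from fail(2)=0 chase 'e': 0 ⇒ 2;  out=∅∪out(2)=∅
  fail(6) 'ca': from fail(1)=0 chase 'a': 0 ⇒ 9;  out=∅∪out(9)=∅
  fail(10) 'ae': from fail(9)=0 chase 'e': 0 ⇒ 2;  out={4}∪out(2)={4}
  fail(4) 'eea': from fail(3)=2 chase 'a': 2→0 ⇒ 9;  out=∅∪out(9)=∅
  fail(7) 'caa': from fail(6)=9 chase 'a': 9→0 ⇒ 9;  out={2}∪out(9)={2}
  fail(8) 'eee': from fail(3)=2 chase 'e': 2 ⇒ 3;  out={3}∪out(3)={3}
  fail(5) 'eeae': from fail(4)=9 chase 'e': 9 ⇒ 10;  out={1}∪out(10)={1,4}

Scan:
i=0 'b': node 0→0
i=1 'c': node 0→1  emit P0@[1:1]
i=2 'e': node 1→2 ·f
i=3 'e': node 2→3
i=4 'e': node 3→8  emit P3@[2:4]
i=5 'e': node 8→8 ·f  emit P3@[3:5]
i=6 'c': node 8→1 ·f  emit P0@[6:6]
i=7 'a': node 1→6
i=8 'a': node 6→7  emit P2@[6:8]
i=9 'a': node 7→9 ·f
i=10 'c': node 9→1 ·f  emit P0@[10:10]
i=11 'a': node 1→6
i=12 'c': node 6→1 ·f  emit P0@[12:12]
i=13 'b': node 1→0 ·f
i=14 'c': node 0→1  emit P0@[14:14]
i=15 'a': node 1→6
i=16 'a': node 6→7  emit P2@[14:16]
i=17 'b': node 7→0 ·f
i=18 'e': node 0→2
i=19 'e': node 2→3
i=20 'a': node 3→4
i=21 'e': node 4→5  emit P1@[18:21],P4@[20:21]
i=22 'e': node 5→3 ·f
i=23 'c': node 3→1 ·f  emit P0@[23:23]
i=24 'c': node 1→1 ·f  emit P0@[24:24]
i=25 'a': node 1→6
i=26 'a': node 6→7  emit P2@[24:26]
i=27 'b': node 7→0 ·f
i=28 'a': node 0→9
i=29 'e': node 9→10  emit P4@[28:29]
i=30 'd': node 10→0 ·f
i=31 'd': node 0→0
i=32 'e': node 0→2
i=33 'e': node 2→3
i=34 'e': node 3→8  emit P3@[32:34]
i=35 'a': node 8→4 ·f
i=36 'e': node 4→5  emit P1@[33:36],P4@[35:36]
i=37 'e': node 5→3 ·f
i=38 'c': node 3→1 ·f  emit P0@[38:38]
i=39 'c': node 1→1 ·f  emit P0@[39:39]
i=40 'c': node 1→1 ·f  emit P0@[40:40]
i=41 'e': node 1→2 ·f
i=42 'e': node 2→3
i=43 'a': node 3→4
i=44 'e': node 4→5  emit P1@[41:44],P4@[43:44]

Matches: [[1,0],[4,3],[5,3],[6,0],[8,2],[10,0],[12,0],[14,0],[16,2],[21,1],[21,4],[23,0],[24,0],[26,2],[29,4],[34,3],[36,1],[36,4],[38,0],[39,0],[40,0],[44,1],[44,4]]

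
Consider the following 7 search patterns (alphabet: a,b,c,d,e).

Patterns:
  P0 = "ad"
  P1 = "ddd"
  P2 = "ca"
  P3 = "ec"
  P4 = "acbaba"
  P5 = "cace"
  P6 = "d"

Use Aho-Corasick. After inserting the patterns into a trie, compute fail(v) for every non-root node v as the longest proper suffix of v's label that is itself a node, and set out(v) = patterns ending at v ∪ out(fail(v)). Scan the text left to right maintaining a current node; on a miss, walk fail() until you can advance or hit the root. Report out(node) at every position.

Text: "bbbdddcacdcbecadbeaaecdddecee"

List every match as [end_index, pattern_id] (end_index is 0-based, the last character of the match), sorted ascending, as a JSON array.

Build:
Trie (insert patterns):
  0='ε' goto a→1 c→6 d→3 e→8
  1='a' goto c→10 d→2
  2='ad' goto ·  [P0 ends]
  3='d' goto d→4  [P6 ends]
  4='dd' goto d→5
  5='ddd' goto ·  [P1 ends]
  6='c' goto a→7
  7='ca' goto c→15  [P2 ends]
  8='e' goto c→9
  9='ec' goto ·  [P3 ends]
  10='ac' goto b→11
  11='acb' goto a→12
  12='acba' goto b→13
  13='acbab' goto a→14
  14='acbaba' goto ·  [P4 ends]
  15='cac' goto e→16
  16='cace' goto ·  [P5 ends]

Failure links (BFS by depth):
  fail(1) 'a': from fail(0)=0 chase 'a': 0 ⇒ 0;  out=∅∪out(0)=∅
  fail(3) 'd': from fail(0)=0 chase 'd': 0 ⇒ 0;  out={6}∪out(0)={6}
  fail(6) 'c': from fail(0)=0 chase 'c': 0 ⇒ 0;  out=∅∪out(0)=∅
  fail(8) 'e': from fail(0)=0 chase 'e': 0 ⇒ 0;  out=∅∪out(0)=∅
  fail(2) 'ad': from fail(1)=0 chase 'd': 0 ⇒ 3;  out={0}∪out(3)={0,6}
  fail(4) 'dd': from fail(3)=0 chase 'd': 0 ⇒ 3;  out=∅∪out(3)={6}
  fail(7) 'ca': from fail(6)=0 chase 'a': 0 ⇒ 1;  out={2}∪out(1)={2}
  fail(9) 'ec': from fail(8)=0 chase 'c': 0 ⇒ 6;  out={3}∪out(6)={3}
  fail(10) 'ac': from fail(1)=0 chase 'c': 0 ⇒ 6;  out=∅∪out(6)=∅
  fail(5) 'ddd': from fail(4)=3 chase 'd': 3 ⇒ 4;  out={1}∪out(4)={1,6}
  fail(11) 'acb': from fail(10)=6 chase 'b': 6→0 ⇒ 0;  out=∅∪out(0)=∅
  fail(15) 'cac': from fail(7)=1 chase 'c': 1 ⇒ 10;  out=∅∪out(10)=∅
  fail(12) 'acba': from fail(11)=0 chase 'a': 0 ⇒ 1;  out=∅∪out(1)=∅
  fail(16) 'cace': from fail(15)=10 chase 'e': 10→6→0 ⇒ 8;  out={5}∪out(8)={5}
  fail(13) 'acbab': from fail(12)=1 chase 'b': 1→0 ⇒ 0;  out=∅∪out(0)=∅
  fail(14) 'acbaba': from fail(13)=0 chase 'a': 0 ⇒ 1;  out={4}∪out(1)={4}

Scan:
i=0 'b': node 0→0
i=1 'b': node 0→0
i=2 'b': node 0→0
i=3 'd': node 0→3  emit P6@[3:3]
i=4 'd': node 3→4  emit P6@[4:4]
i=5 'd': node 4→5  emit P1@[3:5],P6@[5:5]
i=6 'c': node 5→6 (via fail)
i=7 'a': node 6→7  emit P2@[6:7]
i=8 'c': node 7→15
i=9 'd': node 15→3 (via fail)  emit P6@[9:9]
i=10 'c': node 3→6 (via fail)
i=11 'b': node 6→0 (via fail)
i=12 'e': node 0→8
i=13 'c': node 8→9  emit P3@[12:13]
i=14 'a': node 9→7 (via fail)  emit P2@[13:14]
i=15 'd': node 7→2 (via fail)  emit P0@[14:15],P6@[15:15]
i=16 'b': node 2→0 (via fail)
i=17 'e': node 0→8
i=18 'a': node 8→1 (via fail)
i=19 'a': node 1→1 (via fail)
i=20 'e': node 1→8 (via fail)
i=21 'c': node 8→9  emit P3@[20:21]
i=22 'd': node 9→3 (via fail)  emit P6@[22:22]
i=23 'd': node 3→4  emit P6@[23:23]
i=24 'd': node 4→5  emit P1@[22:24],P6@[24:24]
i=25 'e': node 5→8 (via fail)
i=26 'c': node 8→9  emit P3@[25:26]
i=27 'e': node 9→8 (via fail)
i=28 'e': node 8→8 (via fail)

All matches (sorted): [[3,6],[4,6],[5,1],[5,6],[7,2],[9,6],[13,3],[14,2],[15,0],[15,6],[21,3],[22,6],[23,6],[24,1],[24,6],[26,3]]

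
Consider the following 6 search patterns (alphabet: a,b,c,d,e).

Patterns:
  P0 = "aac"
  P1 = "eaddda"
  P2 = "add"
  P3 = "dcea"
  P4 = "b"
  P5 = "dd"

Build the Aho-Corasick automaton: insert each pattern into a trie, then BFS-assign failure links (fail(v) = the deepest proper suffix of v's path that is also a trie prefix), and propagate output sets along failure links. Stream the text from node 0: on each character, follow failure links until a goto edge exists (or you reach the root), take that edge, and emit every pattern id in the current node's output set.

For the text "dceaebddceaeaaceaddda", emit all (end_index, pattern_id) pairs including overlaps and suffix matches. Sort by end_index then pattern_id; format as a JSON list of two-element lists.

Build automaton:
Trie nodes:
  n0 'ε': a→1 b→16 d→12 e→4
  n1 'a': a→2 d→10
  n2 'aa': c→3
  n3 'aac': ·  [P0 ends]
  n4 'e': a→5
  n5 'ea': d→6
  n6 'ead': d→7
  n7 'eadd': d→8
  n8 'eaddd': a→9
  n9 'eaddda': ·  [P1 ends]
  n10 'ad': d→11
  n11 'add': ·  [P2 ends]
  n12 'd': c→13 d→17
  n13 'dc': e→14
  n14 'dce': a→15
  n15 'dcea': ·  [P3 ends]
  n16 'b': ·  [P4 ends]
  n17 'dd': ·  [P5 ends]

Failure links (BFS by depth):
  fail(1) 'a': from fail(0)=0 chase 'a': 0 ⇒ 0;  out=∅∪out(0)=∅
  fail(4) 'e': from fail(0)=0 chase 'e': 0 ⇒ 0;  out=∅∪out(0)=∅
  fail(12) 'd': from fail(0)=0 chase 'd': 0 ⇒ 0;  out=∅∪out(0)=∅
  fail(16) 'b': from fail(0)=0 chase 'b': 0 ⇒ 0;  out={4}∪out(0)={4}
  fail(2) 'aa': from fail(1)=0 chase 'a': 0 ⇒ 1;  out=∅∪out(1)=∅
  fail(5) 'ea': from fail(4)=0 chase 'a': 0 ⇒ 1;  out=∅∪out(1)=∅
  fail(10) 'ad': from fail(1)=0 chase 'd': 0 ⇒ 12;  out=∅∪out(12)=∅
  fail(13) 'dc': from fail(12)=0 chase 'c': 0 ⇒ 0;  out=∅∪out(0)=∅
  fail(17) 'dd': from fail(12)=0 chase 'd': 0 ⇒ 12;  out={5}∪out(12)={5}
  fail(3) 'aac': from fail(2)=1 chase 'c': 1→0 ⇒ 0;  out={0}∪out(0)={0}
  fail(6) 'ead': from fail(5)=1 chase 'd': 1 ⇒ 10;  out=∅∪out(10)=∅
  fail(11) 'add': from fail(10)=12 chase 'd': 12 ⇒ 17;  out={2}∪out(17)={2,5}
  fail(14) 'dce': from fail(13)=0 chase 'e': 0 ⇒ 4;  out=∅∪out(4)=∅
  fail(7) 'eadd': from fail(6)=10 chase 'd': 10 ⇒ 11;  out=∅∪out(11)={2,5}
  fail(15) 'dcea': from fail(14)=4 chase 'a': 4 ⇒ 5;  out={3}∪out(5)={3}
  fail(8) 'eaddd': from fail(7)=11 chase 'd': 11→17→12 ⇒ 17;  out=∅∪out(17)={5}
  fail(9) 'eaddda': from fail(8)=17 chase 'a': 17→12→0 ⇒ 1;  out={1}∪out(1)={1}

Scan:
pos 0 'd': at 12
pos 1 'c': at 13
pos 2 'e': at 14
pos 3 'a': at 15  → match P3@[0:3]
pos 4 'e': at 4 ·f
pos 5 'b': at 16 ·f  → match P4@[5:5]
pos 6 'd': at 12 ·f
pos 7 'd': at 17  → match P5@[6:7]
pos 8 'c': at 13 ·f
pos 9 'e': at 14
pos 10 'a': at 15  → match P3@[7:10]
pos 11 'e': at 4 ·f
pos 12 'a': at 5
pos 13 'a': at 2 ·f
pos 14 'c': at 3  → match P0@[12:14]
pos 15 'e': at 4 ·f
pos 16 'a': at 5
pos 17 'd': at 6
pos 18 'd': at 7  → match P2@[16:18],P5@[17:18]
pos 19 'd': at 8  → match P5@[18:19]
pos 20 'a': at 9  → match P1@[15:20]

Result: [[3,3],[5,4],[7,5],[10,3],[14,0],[18,2],[18,5],[19,5],[20,1]]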